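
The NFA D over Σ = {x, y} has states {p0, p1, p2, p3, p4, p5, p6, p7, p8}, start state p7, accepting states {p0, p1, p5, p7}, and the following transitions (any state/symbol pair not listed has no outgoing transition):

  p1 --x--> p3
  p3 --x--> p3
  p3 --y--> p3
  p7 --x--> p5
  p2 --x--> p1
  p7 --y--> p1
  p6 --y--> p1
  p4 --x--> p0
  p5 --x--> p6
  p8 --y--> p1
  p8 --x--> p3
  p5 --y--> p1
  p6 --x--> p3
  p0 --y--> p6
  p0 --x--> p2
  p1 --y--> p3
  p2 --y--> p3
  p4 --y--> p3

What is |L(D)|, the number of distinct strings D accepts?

5

The useful subgraph on states {p1, p5, p6, p7} is acyclic, so L(D) is finite; the longest accepting path visits 4 useful states, giving maximum string length 3.
Counting accepting paths from p7 by length: 1 of length 0, 2 of length 1, 1 of length 2, 1 of length 3. Total 5.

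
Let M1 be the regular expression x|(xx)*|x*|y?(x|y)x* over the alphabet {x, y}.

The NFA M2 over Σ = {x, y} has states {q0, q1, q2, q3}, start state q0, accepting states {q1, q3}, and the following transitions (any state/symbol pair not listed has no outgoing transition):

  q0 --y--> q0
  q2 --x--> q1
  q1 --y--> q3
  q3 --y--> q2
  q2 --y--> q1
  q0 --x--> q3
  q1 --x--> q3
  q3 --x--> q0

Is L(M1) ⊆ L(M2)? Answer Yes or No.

No

The empty string ε is in L(M1) but not in L(M2).
So L(M1) ⊄ L(M2).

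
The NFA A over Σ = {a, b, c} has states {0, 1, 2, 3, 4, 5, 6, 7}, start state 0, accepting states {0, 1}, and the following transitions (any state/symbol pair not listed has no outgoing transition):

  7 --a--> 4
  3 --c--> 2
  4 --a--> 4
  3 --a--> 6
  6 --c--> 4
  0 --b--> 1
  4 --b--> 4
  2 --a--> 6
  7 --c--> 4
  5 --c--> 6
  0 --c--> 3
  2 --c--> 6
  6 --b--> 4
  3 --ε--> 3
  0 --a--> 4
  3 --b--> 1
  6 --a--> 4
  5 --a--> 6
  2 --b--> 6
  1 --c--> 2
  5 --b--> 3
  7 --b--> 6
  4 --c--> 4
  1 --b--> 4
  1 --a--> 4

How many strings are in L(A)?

3

The useful subgraph on states {0, 1, 3} is acyclic, so L(A) is finite; the longest accepting path visits 3 useful states, giving maximum string length 2.
Counting accepting paths from 0 by length: 1 of length 0, 1 of length 1, 1 of length 2. Total 3.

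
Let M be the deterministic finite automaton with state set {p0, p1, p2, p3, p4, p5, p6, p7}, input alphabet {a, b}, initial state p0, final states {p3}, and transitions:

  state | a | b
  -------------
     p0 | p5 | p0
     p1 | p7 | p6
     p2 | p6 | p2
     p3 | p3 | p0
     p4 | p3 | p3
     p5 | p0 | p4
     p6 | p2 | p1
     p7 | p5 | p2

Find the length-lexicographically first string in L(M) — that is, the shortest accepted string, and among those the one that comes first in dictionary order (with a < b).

aba

A breadth-first search from p0 reaches an accepting state first via the path p0 → p5 → p4 → p3 on input aba.
No string of length < 3 is accepted (BFS exhausts all shorter strings without reaching an accepting state), and aba is the lexicographically least accepting string of length 3.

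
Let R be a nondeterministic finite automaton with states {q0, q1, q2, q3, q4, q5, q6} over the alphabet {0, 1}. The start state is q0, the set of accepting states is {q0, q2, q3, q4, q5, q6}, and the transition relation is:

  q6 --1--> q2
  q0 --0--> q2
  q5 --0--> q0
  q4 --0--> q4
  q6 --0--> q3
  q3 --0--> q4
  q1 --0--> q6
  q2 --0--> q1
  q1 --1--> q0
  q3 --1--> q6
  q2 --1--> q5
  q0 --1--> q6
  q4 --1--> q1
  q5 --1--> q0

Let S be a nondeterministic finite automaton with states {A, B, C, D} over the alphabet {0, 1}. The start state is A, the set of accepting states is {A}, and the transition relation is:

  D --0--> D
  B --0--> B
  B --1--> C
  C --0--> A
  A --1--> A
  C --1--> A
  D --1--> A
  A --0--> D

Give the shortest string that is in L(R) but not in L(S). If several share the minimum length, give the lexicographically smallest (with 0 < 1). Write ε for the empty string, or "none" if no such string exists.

The string 0 is accepted by R but not by S.
No shorter string lies in the difference, and 0 is the lexicographically first length-1 string in L(R) \ L(S).

0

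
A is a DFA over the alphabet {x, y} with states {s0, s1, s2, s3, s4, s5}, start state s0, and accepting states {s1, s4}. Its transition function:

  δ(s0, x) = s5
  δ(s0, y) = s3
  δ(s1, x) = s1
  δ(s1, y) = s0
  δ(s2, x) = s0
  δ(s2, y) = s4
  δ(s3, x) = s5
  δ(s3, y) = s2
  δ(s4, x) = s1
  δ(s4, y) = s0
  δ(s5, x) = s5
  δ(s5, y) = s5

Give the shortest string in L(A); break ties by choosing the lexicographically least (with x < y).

A breadth-first search from s0 reaches an accepting state first via the path s0 → s3 → s2 → s4 on input yyy.
No string of length < 3 is accepted (BFS exhausts all shorter strings without reaching an accepting state), and yyy is the lexicographically least accepting string of length 3.

yyy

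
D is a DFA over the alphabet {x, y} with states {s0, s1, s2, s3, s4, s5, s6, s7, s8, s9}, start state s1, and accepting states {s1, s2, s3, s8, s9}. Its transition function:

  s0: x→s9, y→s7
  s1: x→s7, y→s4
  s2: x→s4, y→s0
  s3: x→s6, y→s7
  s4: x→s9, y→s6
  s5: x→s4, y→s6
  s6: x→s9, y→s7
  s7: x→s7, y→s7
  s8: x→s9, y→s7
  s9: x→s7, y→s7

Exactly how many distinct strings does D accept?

The useful subgraph on states {s1, s4, s6, s9} is acyclic, so L(D) is finite; the longest accepting path visits 4 useful states, giving maximum string length 3.
Counting accepting paths from s1 by length: 1 of length 0, 1 of length 2, 1 of length 3. Total 3.

3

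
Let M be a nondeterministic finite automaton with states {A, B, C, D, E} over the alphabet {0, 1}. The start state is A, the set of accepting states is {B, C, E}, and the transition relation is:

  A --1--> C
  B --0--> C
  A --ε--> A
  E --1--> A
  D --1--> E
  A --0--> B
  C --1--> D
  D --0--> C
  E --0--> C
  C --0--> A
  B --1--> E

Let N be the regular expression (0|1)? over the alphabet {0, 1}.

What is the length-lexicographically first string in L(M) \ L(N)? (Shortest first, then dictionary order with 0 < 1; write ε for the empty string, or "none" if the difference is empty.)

The string 00 is accepted by M but not by N.
No shorter string lies in the difference, and 00 is the lexicographically first length-2 string in L(M) \ L(N).

00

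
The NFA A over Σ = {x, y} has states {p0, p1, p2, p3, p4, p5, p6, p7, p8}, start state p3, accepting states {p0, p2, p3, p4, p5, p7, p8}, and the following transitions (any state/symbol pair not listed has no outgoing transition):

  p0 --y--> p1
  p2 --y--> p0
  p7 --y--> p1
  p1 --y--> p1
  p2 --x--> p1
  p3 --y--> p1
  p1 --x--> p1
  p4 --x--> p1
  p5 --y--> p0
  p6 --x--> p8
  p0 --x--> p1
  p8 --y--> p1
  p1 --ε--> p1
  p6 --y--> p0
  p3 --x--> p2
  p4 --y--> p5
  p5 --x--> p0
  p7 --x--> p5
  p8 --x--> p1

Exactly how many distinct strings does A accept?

The useful subgraph on states {p0, p2, p3} is acyclic, so L(A) is finite; the longest accepting path visits 3 useful states, giving maximum string length 2.
Counting accepting paths from p3 by length: 1 of length 0, 1 of length 1, 1 of length 2. Total 3.

3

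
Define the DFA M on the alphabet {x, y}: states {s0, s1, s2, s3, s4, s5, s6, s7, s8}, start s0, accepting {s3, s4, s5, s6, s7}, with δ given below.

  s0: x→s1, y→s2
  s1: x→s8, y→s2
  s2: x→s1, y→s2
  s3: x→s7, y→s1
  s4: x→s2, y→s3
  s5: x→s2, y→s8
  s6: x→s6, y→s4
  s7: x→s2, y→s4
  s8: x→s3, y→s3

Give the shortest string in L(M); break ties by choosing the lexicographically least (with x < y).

A breadth-first search from s0 reaches an accepting state first via the path s0 → s1 → s8 → s3 on input xxx.
No string of length < 3 is accepted (BFS exhausts all shorter strings without reaching an accepting state), and xxx is the lexicographically least accepting string of length 3.

xxx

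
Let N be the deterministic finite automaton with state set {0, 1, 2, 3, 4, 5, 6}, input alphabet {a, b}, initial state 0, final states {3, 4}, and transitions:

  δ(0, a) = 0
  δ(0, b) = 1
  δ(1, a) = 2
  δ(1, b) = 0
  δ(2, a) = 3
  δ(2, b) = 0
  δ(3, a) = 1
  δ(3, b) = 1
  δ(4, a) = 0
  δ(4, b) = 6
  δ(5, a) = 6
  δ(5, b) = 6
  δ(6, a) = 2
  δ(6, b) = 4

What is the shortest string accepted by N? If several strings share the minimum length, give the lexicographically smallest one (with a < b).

baa

A breadth-first search from 0 reaches an accepting state first via the path 0 → 1 → 2 → 3 on input baa.
No string of length < 3 is accepted (BFS exhausts all shorter strings without reaching an accepting state), and baa is the lexicographically least accepting string of length 3.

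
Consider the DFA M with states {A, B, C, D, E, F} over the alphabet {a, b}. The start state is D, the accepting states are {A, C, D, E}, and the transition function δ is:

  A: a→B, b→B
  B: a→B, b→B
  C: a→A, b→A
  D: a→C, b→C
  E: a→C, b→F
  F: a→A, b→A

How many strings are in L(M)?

The useful subgraph on states {A, C, D} is acyclic, so L(M) is finite; the longest accepting path visits 3 useful states, giving maximum string length 2.
Counting accepting paths from D by length: 1 of length 0, 2 of length 1, 4 of length 2. Total 7.

7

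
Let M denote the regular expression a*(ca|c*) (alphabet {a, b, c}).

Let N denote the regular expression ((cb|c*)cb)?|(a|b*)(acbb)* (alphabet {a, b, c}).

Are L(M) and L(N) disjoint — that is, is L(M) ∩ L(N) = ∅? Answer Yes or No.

No

The empty string ε is accepted by both M and N.
Hence L(M) ∩ L(N) ≠ ∅.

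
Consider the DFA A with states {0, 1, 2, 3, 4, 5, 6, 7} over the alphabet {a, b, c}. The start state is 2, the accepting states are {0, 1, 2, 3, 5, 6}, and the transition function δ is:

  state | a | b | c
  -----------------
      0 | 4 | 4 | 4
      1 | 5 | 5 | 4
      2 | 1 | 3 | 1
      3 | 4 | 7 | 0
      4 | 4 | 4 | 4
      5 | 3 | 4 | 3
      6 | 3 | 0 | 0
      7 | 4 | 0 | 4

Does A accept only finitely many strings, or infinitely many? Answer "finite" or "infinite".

The useful states (reachable from 2 and able to reach an accepting state) are {0, 1, 2, 3, 5, 7}.
Restricted to these states the transition graph has no cycle, so every accepting path has bounded length and L is finite.

finite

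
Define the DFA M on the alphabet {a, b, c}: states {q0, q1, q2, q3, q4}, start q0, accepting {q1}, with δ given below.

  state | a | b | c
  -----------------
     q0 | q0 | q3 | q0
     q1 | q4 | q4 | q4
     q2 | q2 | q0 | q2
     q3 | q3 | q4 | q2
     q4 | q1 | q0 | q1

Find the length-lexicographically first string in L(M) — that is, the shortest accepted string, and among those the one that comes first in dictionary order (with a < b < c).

bba

A breadth-first search from q0 reaches an accepting state first via the path q0 → q3 → q4 → q1 on input bba.
No string of length < 3 is accepted (BFS exhausts all shorter strings without reaching an accepting state), and bba is the lexicographically least accepting string of length 3.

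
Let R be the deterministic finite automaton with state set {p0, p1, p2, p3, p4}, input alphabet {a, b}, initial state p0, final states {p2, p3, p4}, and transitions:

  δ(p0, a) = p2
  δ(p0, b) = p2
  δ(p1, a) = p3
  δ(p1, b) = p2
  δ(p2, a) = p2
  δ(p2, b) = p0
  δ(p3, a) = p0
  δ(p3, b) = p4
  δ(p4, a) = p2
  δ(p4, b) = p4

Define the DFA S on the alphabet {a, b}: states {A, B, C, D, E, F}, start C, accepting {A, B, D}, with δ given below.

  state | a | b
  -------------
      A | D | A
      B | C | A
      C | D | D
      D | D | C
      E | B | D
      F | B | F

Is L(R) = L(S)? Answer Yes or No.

Exploring the product automaton R × S from the start pair (p0, C), following both machines on each input symbol, reaches 2 state pairs: (p0, C), (p2, D).
R accepts in {p2, p3, p4} and S accepts in {A, B, D}. In every reachable pair the two components are either both accepting — (p2, D) — or both non-accepting, so no string is accepted by exactly one of the machines: L(R) \ L(S) and L(S) \ L(R) are both empty.
Hence every string is accepted by R iff it is accepted by S, and the two languages coincide.

Yes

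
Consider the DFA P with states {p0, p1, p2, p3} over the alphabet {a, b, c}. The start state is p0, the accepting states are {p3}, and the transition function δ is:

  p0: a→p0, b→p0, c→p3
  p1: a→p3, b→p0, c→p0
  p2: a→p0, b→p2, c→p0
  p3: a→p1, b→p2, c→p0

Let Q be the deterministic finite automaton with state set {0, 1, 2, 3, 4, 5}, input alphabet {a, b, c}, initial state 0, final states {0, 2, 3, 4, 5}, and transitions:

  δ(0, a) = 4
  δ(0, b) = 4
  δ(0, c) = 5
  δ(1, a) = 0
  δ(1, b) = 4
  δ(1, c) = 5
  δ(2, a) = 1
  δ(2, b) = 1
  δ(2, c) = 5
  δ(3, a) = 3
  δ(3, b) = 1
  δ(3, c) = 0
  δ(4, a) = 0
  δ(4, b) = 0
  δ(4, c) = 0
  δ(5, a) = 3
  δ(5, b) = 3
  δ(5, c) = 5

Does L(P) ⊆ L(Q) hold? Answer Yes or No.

Yes

Exploring the product automaton P × Q from the start pair (p0, 0), following both machines on each input symbol, reaches 14 state pairs: (p0, 0), (p0, 4), (p3, 5), (p3, 0), (p1, 3), (p2, 3), (p0, 5), (p1, 4), (p2, 4), (p3, 3), (p0, 1), (p0, 3), (p2, 1), (p2, 0).
P accepts in {p3} and Q accepts in {0, 2, 3, 4, 5}. The reachable pairs whose P-component is accepting are (p3, 5), (p3, 0), (p3, 3); in each of them the Q-component is accepting too, so the product for L(P) \ L(Q) (P-component accepting, Q-component rejecting) has no reachable accepting pair and the difference is empty.
Hence every string in L(P) is also in L(Q).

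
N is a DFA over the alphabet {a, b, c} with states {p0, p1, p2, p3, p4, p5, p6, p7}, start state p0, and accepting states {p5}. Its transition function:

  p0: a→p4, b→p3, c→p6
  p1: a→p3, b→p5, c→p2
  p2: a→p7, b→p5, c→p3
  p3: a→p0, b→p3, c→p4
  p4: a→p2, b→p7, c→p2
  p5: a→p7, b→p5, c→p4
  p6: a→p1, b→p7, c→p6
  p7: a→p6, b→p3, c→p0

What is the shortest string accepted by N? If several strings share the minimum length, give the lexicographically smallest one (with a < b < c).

A breadth-first search from p0 reaches an accepting state first via the path p0 → p4 → p2 → p5 on input aab.
No string of length < 3 is accepted (BFS exhausts all shorter strings without reaching an accepting state), and aab is the lexicographically least accepting string of length 3.

aab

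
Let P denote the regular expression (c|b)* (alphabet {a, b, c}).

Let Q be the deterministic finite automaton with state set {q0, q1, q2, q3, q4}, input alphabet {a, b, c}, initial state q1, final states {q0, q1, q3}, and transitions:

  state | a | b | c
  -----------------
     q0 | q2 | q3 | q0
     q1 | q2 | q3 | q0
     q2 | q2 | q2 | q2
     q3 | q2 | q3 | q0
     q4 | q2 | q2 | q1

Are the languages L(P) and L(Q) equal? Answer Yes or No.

Converting the expression P to a DFA (subset construction, then merging equivalent states) gives the minimal DFA with states {p0, p1}, start state p0, accepting states {p0} and transitions p0: a→p1, b→p0, c→p0; p1: a→p1, b→p1, c→p1.
Exploring the product automaton P × Q from the start pair (p0, q1), following both machines on each input symbol, reaches 4 state pairs: (p0, q1), (p1, q2), (p0, q3), (p0, q0).
P accepts in {p0} and Q accepts in {q0, q1, q3}. In every reachable pair the two components are either both accepting — (p0, q1), (p0, q3), (p0, q0) — or both non-accepting, so no string is accepted by exactly one of the machines: L(P) \ L(Q) and L(Q) \ L(P) are both empty.
Hence every string is accepted by P iff it is accepted by Q, and the two languages coincide.

Yes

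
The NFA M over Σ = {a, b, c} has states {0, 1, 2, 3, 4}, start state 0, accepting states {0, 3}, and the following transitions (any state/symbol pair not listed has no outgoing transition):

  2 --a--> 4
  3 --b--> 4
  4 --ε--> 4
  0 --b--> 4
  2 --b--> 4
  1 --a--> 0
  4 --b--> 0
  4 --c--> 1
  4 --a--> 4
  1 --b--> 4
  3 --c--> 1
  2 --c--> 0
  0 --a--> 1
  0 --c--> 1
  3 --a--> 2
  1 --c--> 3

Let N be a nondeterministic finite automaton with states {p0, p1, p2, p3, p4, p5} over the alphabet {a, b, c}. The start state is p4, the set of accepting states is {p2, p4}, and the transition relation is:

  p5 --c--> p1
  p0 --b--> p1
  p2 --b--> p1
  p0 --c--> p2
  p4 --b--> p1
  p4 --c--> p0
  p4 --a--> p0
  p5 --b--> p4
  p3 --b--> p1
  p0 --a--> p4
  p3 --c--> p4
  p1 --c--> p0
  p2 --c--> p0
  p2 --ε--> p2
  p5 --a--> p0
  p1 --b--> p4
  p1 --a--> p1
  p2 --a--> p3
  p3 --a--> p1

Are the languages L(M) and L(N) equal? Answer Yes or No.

Yes

Exploring the product automaton M × N from the start pair (0, p4), following both machines on each input symbol, reaches 5 state pairs: (0, p4), (1, p0), (4, p1), (3, p2), (2, p3).
M accepts in {0, 3} and N accepts in {p2, p4}. In every reachable pair the two components are either both accepting — (0, p4), (3, p2) — or both non-accepting, so no string is accepted by exactly one of the machines: L(M) \ L(N) and L(N) \ L(M) are both empty.
Hence every string is accepted by M iff it is accepted by N, and the two languages coincide.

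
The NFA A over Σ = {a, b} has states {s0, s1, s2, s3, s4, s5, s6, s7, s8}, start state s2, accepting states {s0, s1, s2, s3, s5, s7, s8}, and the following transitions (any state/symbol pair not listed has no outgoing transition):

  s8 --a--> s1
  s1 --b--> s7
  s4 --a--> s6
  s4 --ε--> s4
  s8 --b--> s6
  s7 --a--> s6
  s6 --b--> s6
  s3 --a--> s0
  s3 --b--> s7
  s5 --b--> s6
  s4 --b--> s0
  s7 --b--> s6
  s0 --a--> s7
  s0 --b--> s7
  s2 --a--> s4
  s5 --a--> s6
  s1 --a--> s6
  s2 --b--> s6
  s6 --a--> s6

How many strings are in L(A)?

The useful subgraph on states {s0, s2, s4, s7} is acyclic, so L(A) is finite; the longest accepting path visits 4 useful states, giving maximum string length 3.
Counting accepting paths from s2 by length: 1 of length 0, 1 of length 2, 2 of length 3. Total 4.

4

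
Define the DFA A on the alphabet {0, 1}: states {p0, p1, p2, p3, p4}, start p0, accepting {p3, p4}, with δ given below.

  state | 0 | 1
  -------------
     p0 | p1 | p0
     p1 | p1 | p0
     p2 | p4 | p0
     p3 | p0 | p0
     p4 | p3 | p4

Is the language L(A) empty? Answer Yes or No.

Yes

The states reachable from the start state are {p0, p1}.
None of the accepting states {p3, p4} is reachable, so no string is accepted and L(A) = ∅.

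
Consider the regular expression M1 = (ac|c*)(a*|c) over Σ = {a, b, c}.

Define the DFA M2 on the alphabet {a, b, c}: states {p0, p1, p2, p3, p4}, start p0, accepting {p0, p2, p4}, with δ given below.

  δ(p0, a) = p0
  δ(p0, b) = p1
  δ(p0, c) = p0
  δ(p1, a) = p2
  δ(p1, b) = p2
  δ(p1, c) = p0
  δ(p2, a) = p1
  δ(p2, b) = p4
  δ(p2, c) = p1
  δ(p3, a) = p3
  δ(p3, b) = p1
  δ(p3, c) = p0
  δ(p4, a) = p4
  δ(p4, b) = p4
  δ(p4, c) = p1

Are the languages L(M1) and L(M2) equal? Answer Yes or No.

No

The string ba is accepted by M2 but rejected by M1.
So L(M1) ≠ L(M2).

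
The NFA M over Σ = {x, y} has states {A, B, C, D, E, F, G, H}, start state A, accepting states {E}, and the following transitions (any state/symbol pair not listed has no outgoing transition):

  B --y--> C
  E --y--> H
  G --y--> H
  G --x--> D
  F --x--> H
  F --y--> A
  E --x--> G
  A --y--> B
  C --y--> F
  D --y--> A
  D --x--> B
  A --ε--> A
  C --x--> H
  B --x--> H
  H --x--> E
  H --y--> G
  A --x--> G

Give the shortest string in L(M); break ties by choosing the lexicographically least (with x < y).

A breadth-first search from A reaches an accepting state first via the path A → G → H → E on input xyx.
No string of length < 3 is accepted (BFS exhausts all shorter strings without reaching an accepting state), and xyx is the lexicographically least accepting string of length 3.

xyx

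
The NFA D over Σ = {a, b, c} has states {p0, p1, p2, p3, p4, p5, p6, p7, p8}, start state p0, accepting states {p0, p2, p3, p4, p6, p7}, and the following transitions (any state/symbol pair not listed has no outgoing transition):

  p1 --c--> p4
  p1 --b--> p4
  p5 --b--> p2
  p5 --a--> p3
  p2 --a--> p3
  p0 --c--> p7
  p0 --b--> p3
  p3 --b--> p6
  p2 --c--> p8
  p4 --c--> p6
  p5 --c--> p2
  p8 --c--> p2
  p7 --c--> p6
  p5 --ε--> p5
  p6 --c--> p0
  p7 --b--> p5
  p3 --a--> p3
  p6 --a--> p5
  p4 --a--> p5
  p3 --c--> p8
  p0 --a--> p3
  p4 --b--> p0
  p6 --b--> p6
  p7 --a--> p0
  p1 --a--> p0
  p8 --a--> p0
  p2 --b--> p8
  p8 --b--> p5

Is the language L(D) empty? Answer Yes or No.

The empty string ε is accepted: the run p0 ends in the accepting state p0.
Since at least one string is accepted, L(D) is not empty.

No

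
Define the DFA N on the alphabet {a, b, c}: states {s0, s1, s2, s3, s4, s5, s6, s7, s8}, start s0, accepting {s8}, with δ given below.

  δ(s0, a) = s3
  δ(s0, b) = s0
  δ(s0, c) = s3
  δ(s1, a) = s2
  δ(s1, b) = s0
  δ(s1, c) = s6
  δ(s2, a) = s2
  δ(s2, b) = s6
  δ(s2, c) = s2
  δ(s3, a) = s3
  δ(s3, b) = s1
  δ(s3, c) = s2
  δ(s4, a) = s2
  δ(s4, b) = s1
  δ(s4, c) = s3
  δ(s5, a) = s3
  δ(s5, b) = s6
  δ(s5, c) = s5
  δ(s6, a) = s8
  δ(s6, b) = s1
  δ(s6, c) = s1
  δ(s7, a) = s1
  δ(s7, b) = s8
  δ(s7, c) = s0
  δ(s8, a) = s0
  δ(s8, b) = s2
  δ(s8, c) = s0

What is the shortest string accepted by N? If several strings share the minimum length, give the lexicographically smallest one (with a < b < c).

A breadth-first search from s0 reaches an accepting state first via the path s0 → s3 → s1 → s6 → s8 on input abca.
No string of length < 4 is accepted (BFS exhausts all shorter strings without reaching an accepting state), and abca is the lexicographically least accepting string of length 4.

abca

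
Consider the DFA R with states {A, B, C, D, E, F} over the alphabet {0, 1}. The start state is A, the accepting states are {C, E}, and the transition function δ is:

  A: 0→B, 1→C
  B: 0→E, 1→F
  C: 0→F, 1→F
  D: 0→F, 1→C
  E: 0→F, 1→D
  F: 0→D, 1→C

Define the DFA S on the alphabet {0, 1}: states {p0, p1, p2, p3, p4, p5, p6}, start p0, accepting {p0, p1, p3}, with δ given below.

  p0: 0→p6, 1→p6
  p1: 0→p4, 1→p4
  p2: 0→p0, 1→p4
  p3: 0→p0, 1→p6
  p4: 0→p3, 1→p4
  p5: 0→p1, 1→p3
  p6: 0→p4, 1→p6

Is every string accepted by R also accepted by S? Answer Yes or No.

No

The string 1 is in L(R) but not in L(S).
So L(R) ⊄ L(S).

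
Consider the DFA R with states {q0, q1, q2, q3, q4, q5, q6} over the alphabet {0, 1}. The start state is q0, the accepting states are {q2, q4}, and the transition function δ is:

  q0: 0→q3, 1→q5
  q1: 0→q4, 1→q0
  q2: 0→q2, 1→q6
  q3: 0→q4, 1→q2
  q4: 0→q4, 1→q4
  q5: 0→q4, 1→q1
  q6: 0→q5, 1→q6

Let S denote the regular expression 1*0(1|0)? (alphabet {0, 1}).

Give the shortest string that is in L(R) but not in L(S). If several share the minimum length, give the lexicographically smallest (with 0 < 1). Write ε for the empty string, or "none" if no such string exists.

000

The string 000 is accepted by R but not by S.
No shorter string lies in the difference, and 000 is the lexicographically first length-3 string in L(R) \ L(S).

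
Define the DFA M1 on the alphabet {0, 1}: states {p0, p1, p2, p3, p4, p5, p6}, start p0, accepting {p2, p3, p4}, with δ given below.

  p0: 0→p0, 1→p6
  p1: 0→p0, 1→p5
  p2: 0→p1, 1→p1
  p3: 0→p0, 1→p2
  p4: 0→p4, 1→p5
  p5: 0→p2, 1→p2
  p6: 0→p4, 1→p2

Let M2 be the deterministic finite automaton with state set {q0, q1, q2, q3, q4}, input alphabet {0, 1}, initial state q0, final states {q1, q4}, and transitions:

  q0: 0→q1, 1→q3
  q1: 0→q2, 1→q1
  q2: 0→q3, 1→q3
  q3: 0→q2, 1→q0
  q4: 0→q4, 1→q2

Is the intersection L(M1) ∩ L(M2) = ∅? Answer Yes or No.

No

The string 011 is accepted by both M1 and M2.
Hence L(M1) ∩ L(M2) ≠ ∅.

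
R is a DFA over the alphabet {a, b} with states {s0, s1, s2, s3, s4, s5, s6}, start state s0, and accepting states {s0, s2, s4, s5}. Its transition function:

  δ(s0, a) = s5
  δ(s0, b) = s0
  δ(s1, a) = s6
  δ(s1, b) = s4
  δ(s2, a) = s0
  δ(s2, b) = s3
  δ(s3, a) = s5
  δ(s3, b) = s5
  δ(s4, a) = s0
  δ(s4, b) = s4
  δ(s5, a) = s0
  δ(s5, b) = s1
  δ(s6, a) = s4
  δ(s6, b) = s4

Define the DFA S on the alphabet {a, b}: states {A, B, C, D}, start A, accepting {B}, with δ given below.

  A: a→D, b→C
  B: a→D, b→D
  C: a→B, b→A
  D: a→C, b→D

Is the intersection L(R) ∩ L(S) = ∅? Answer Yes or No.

The string ba is accepted by both R and S.
Hence L(R) ∩ L(S) ≠ ∅.

No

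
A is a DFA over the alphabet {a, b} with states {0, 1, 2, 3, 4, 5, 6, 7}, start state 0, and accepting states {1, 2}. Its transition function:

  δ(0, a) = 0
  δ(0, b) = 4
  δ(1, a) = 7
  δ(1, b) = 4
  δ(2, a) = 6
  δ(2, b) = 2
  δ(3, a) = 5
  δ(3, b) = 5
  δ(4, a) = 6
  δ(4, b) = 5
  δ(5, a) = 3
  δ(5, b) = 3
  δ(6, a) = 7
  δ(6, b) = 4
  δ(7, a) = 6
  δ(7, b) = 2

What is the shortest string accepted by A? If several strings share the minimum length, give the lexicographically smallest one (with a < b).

baab

A breadth-first search from 0 reaches an accepting state first via the path 0 → 4 → 6 → 7 → 2 on input baab.
No string of length < 4 is accepted (BFS exhausts all shorter strings without reaching an accepting state), and baab is the lexicographically least accepting string of length 4.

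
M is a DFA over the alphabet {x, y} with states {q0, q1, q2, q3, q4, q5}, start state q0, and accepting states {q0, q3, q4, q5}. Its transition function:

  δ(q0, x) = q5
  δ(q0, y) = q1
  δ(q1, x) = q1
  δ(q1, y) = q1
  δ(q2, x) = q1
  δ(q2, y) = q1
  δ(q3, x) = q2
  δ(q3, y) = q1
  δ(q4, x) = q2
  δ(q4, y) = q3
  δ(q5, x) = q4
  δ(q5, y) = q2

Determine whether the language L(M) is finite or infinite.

finite

The useful states (reachable from q0 and able to reach an accepting state) are {q0, q3, q4, q5}.
Restricted to these states the transition graph has no cycle, so every accepting path has bounded length and L is finite.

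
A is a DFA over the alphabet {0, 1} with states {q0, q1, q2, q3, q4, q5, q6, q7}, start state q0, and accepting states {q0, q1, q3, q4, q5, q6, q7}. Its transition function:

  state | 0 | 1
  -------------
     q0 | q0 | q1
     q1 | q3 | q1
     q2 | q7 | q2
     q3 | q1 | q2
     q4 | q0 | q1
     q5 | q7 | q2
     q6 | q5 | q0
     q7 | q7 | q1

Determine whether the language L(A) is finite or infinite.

State q0 is reachable from the start and can reach an accepting state, and it lies on the cycle q0 → q0.
Traversing that cycle any number of times yields accepted strings of unbounded length, so the language is infinite.

infinite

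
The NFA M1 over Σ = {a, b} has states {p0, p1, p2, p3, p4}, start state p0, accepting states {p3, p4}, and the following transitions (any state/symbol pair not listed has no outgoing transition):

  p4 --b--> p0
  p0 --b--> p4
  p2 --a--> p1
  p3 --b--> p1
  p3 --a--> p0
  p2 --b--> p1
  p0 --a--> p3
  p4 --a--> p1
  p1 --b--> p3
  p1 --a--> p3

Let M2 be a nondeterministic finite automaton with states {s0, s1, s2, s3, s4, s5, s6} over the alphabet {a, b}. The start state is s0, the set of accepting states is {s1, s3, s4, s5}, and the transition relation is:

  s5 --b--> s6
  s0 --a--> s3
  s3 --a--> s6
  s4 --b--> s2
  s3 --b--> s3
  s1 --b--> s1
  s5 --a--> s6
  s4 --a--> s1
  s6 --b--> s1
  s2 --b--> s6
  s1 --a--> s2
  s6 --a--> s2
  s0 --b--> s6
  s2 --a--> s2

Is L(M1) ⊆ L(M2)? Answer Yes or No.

The string b is in L(M1) but not in L(M2).
So L(M1) ⊄ L(M2).

No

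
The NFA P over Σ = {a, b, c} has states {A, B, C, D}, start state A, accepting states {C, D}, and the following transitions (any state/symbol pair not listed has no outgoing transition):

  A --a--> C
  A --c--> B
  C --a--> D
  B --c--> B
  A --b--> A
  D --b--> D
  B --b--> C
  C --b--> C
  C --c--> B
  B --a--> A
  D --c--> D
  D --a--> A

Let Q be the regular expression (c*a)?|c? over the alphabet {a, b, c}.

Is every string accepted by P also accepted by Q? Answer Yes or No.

No

The string aa is in L(P) but not in L(Q).
So L(P) ⊄ L(Q).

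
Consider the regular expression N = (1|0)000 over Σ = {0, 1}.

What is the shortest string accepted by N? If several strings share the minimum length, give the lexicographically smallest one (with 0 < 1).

0000

By inspection of the expression, no string of length less than 4 matches, and 0000 is the lexicographically first match of length 4.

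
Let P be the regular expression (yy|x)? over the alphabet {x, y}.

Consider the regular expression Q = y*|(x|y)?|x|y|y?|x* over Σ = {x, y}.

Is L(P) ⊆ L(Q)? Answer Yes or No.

Yes

Converting the expression P to a DFA (subset construction, then merging equivalent states) gives the minimal DFA with states {p0, p1, p2, p3}, start state p0, accepting states {p0, p1} and transitions p0: x→p1, y→p2; p1: x→p3, y→p3; p2: x→p3, y→p1; p3: x→p3, y→p3.
Converting the expression Q to a DFA (subset construction, then merging equivalent states) gives the minimal DFA with states {q0, q1, q2, q3}, start state q0, accepting states {q0, q1, q2} and transitions q0: x→q1, y→q2; q1: x→q1, y→q3; q2: x→q3, y→q2; q3: x→q3, y→q3.
Exploring the product automaton P × Q from the start pair (p0, q0), following both machines on each input symbol, reaches 7 state pairs: (p0, q0), (p1, q1), (p2, q2), (p3, q1), (p3, q3), (p1, q2), (p3, q2).
P accepts in {p0, p1} and Q accepts in {q0, q1, q2}. The reachable pairs whose P-component is accepting are (p0, q0), (p1, q1), (p1, q2); in each of them the Q-component is accepting too, so the product for L(P) \ L(Q) (P-component accepting, Q-component rejecting) has no reachable accepting pair and the difference is empty.
Hence every string in L(P) is also in L(Q).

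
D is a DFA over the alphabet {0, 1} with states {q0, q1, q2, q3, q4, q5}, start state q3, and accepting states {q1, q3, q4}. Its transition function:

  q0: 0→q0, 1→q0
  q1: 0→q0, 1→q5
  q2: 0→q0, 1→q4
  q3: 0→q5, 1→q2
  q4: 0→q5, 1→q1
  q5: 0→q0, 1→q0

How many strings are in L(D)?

The useful subgraph on states {q1, q2, q3, q4} is acyclic, so L(D) is finite; the longest accepting path visits 4 useful states, giving maximum string length 3.
Counting accepting paths from q3 by length: 1 of length 0, 1 of length 2, 1 of length 3. Total 3.

3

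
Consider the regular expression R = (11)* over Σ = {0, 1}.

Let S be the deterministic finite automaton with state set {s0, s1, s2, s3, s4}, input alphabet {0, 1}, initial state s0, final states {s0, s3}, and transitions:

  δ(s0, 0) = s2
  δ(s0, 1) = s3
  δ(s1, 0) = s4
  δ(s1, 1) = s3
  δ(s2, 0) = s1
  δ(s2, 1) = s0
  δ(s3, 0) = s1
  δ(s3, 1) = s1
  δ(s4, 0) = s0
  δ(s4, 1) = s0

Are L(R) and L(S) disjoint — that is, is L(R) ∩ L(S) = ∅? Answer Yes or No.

The empty string ε is accepted by both R and S.
Hence L(R) ∩ L(S) ≠ ∅.

No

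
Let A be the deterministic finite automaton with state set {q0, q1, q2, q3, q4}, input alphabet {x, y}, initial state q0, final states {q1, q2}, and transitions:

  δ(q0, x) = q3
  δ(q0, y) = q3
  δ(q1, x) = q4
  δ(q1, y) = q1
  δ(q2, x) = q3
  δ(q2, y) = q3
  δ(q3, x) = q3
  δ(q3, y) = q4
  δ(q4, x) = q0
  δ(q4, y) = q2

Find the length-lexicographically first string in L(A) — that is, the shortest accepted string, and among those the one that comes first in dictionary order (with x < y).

A breadth-first search from q0 reaches an accepting state first via the path q0 → q3 → q4 → q2 on input xyy.
No string of length < 3 is accepted (BFS exhausts all shorter strings without reaching an accepting state), and xyy is the lexicographically least accepting string of length 3.

xyy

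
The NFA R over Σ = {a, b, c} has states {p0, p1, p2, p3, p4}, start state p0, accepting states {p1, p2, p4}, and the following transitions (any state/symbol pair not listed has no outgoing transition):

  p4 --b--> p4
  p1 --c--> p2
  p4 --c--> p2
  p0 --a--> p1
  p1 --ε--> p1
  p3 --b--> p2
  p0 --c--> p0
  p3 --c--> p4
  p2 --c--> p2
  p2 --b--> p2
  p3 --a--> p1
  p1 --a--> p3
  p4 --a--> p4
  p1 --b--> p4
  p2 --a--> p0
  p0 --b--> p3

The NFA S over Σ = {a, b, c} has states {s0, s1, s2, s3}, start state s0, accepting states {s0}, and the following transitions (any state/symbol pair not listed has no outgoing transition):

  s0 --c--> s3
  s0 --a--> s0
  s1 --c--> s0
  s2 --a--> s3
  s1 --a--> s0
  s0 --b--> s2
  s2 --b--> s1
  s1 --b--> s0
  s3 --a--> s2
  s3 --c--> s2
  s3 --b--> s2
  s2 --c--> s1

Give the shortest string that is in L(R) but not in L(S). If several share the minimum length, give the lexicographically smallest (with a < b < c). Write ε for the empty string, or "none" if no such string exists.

ab

The string ab is accepted by R but not by S.
No shorter string lies in the difference, and ab is the lexicographically first length-2 string in L(R) \ L(S).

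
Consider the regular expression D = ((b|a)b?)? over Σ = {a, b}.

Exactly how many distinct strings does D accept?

5

The expression has no Kleene star, so L(D) is finite. Expanding the alternatives gives {ε, a, b, ab, bb}.
That is 1 of length 0, 2 of length 1, 2 of length 2: 5 strings in all.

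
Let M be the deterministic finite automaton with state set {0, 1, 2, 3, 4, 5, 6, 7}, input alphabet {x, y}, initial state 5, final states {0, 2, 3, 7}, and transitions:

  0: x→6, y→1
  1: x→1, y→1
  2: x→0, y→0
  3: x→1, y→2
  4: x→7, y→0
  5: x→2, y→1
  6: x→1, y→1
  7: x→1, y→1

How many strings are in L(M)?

3

The useful subgraph on states {0, 2, 5} is acyclic, so L(M) is finite; the longest accepting path visits 3 useful states, giving maximum string length 2.
Counting accepting paths from 5 by length: 1 of length 1, 2 of length 2. Total 3.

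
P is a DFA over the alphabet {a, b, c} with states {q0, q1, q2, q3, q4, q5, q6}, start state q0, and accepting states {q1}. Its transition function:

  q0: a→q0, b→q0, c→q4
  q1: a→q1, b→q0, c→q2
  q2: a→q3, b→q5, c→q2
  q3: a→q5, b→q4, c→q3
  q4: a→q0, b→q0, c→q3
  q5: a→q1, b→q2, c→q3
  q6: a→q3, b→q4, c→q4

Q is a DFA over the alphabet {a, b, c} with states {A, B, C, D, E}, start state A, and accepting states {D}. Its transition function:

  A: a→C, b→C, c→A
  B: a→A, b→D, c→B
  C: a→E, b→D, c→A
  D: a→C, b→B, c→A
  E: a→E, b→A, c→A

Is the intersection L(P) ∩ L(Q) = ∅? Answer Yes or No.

Exploring the product automaton P × Q from the start pair (q0, A), following both machines on each input symbol, reaches 25 state pairs: (q0, A), (q0, C), (q4, A), (q0, E), (q0, D), (q3, A), (q0, B), (q5, C), (q4, C), (q4, B), (q1, E), (q2, D), (q3, B), (q2, A), (q3, C), (q5, B), (q5, A), (q4, D), (q5, E), (q1, A), (q1, C), (q2, C), (q3, E), (q5, D), (q2, B).
P accepts in {q1} and Q accepts in {D}; no reachable pair has both components accepting, so no string drives both machines to acceptance simultaneously and L(P) ∩ L(Q) = ∅.
So no string is accepted by both, and the intersection is empty.

Yes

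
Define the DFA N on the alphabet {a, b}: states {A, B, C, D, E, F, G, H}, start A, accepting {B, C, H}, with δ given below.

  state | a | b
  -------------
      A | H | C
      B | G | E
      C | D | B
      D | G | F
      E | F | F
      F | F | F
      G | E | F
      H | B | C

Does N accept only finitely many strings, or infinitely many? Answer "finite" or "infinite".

finite

The useful states (reachable from A and able to reach an accepting state) are {A, B, C, H}.
Restricted to these states the transition graph has no cycle, so every accepting path has bounded length and L is finite.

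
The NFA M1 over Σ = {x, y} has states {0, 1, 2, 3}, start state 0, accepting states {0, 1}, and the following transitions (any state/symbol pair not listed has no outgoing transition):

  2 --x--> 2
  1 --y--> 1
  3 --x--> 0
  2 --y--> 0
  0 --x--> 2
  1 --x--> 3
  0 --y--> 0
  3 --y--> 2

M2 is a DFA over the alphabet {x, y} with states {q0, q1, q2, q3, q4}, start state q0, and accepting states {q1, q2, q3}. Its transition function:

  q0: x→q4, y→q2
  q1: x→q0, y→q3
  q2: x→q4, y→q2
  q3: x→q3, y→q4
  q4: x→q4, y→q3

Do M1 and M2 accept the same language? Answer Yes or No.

The empty string ε is accepted by M1 but rejected by M2.
So L(M1) ≠ L(M2).

No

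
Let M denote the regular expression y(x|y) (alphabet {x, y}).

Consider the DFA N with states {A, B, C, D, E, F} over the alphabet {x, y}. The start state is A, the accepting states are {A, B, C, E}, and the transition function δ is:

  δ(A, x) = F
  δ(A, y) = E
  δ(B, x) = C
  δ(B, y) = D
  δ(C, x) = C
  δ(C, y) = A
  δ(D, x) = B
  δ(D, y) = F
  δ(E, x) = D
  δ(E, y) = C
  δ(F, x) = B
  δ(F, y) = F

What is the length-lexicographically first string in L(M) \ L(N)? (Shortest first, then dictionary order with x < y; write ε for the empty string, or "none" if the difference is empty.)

The string yx is accepted by M but not by N.
No shorter string lies in the difference, and yx is the lexicographically first length-2 string in L(M) \ L(N).

yx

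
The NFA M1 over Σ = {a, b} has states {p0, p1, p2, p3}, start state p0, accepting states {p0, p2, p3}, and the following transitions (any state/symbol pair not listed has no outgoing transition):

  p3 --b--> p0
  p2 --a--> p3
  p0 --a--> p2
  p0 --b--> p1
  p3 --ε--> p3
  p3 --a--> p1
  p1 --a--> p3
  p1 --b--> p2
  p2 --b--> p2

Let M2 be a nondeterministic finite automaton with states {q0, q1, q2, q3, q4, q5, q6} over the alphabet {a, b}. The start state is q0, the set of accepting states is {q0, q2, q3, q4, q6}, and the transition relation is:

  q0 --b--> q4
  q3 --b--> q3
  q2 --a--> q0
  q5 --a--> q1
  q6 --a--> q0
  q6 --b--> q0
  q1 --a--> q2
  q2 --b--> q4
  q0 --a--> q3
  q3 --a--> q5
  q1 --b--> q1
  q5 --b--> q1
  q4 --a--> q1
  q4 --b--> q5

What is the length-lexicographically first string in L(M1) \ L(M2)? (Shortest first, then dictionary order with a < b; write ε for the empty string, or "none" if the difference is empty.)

aa

The string aa is accepted by M1 but not by M2.
No shorter string lies in the difference, and aa is the lexicographically first length-2 string in L(M1) \ L(M2).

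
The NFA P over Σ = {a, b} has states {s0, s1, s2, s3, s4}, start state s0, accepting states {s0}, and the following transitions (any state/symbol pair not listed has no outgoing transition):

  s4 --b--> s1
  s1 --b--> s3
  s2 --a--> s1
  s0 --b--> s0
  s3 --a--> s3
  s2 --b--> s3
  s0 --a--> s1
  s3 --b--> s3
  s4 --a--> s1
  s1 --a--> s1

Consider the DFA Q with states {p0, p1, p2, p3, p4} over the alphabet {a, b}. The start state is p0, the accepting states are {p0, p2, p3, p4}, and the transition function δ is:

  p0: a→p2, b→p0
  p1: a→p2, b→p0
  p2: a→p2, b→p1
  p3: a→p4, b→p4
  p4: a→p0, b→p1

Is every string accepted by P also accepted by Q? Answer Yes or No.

Yes

Exploring the product automaton P × Q from the start pair (s0, p0), following both machines on each input symbol, reaches 5 state pairs: (s0, p0), (s1, p2), (s3, p1), (s3, p2), (s3, p0).
P accepts in {s0} and Q accepts in {p0, p2, p3, p4}. The reachable pairs whose P-component is accepting are (s0, p0); in each of them the Q-component is accepting too, so the product for L(P) \ L(Q) (P-component accepting, Q-component rejecting) has no reachable accepting pair and the difference is empty.
Hence every string in L(P) is also in L(Q).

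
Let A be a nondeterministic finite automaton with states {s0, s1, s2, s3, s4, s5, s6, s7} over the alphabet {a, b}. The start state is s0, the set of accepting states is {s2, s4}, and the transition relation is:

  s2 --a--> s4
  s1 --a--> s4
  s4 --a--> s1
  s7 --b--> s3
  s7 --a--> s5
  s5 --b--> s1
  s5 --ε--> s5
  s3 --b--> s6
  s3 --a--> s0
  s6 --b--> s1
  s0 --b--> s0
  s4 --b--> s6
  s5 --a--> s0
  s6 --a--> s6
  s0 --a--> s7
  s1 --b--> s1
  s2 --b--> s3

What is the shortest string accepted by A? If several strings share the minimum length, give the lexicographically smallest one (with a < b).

A breadth-first search from s0 reaches an accepting state first via the path s0 → s7 → s5 → s1 → s4 on input aaba.
No string of length < 4 is accepted (BFS exhausts all shorter strings without reaching an accepting state), and aaba is the lexicographically least accepting string of length 4.

aaba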